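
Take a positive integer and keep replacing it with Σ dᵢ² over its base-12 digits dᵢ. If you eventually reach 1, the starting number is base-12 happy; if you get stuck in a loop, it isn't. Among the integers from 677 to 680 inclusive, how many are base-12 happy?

677: 677 → 105 → 145 → 2 → 4 → 16 → 17 → 26 → 8 → 64 → 41 → 34 → 104 → 128 → 164 → 66 → 61 → 26  — not base-12 happy
678: 678 → 116 → 145 → 2 → 4 → 16 → 17 → 26 → 8 → 64 → 41 → 34 → 104 → 128 → 164 → 66 → 61 → 26  — not base-12 happy
679: 679 → 129 → 181 → 11 → 121 → 101 → 89 → 74 → 40 → 25 → 5 → 25  — not base-12 happy
680: 680 → 144 → 1  — base-12 happy
base-12 happy: 680

1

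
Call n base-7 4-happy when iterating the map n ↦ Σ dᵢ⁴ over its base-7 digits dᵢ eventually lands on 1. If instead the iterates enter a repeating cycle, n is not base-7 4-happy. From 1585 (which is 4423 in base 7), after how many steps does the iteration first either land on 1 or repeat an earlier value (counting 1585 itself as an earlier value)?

1585 = (4,4,2,3)_7 → 4⁴ + 4⁴ + 2⁴ + 3⁴ = 609
609 = (1,5,3,0)_7 → 1⁴ + 5⁴ + 3⁴ + 0⁴ = 707
707 = (2,0,3,0)_7 → 2⁴ + 0⁴ + 3⁴ + 0⁴ = 97
97 = (1,6,6)_7 → 1⁴ + 6⁴ + 6⁴ = 2593
2593 = (1,0,3,6,3)_7 → 1⁴ + 0⁴ + 3⁴ + 6⁴ + 3⁴ = 1459
1459 = (4,1,5,3)_7 → 4⁴ + 1⁴ + 5⁴ + 3⁴ = 963
963 = (2,5,4,4)_7 → 2⁴ + 5⁴ + 4⁴ + 4⁴ = 1153
1153 = (3,2,3,5)_7 → 3⁴ + 2⁴ + 3⁴ + 5⁴ = 803
803 = (2,2,2,5)_7 → 2⁴ + 2⁴ + 2⁴ + 5⁴ = 673
673 = (1,6,5,1)_7 → 1⁴ + 6⁴ + 5⁴ + 1⁴ = 1923
1923 = (5,4,1,5)_7 → 5⁴ + 4⁴ + 1⁴ + 5⁴ = 1507
1507 = (4,2,5,2)_7 → 4⁴ + 2⁴ + 5⁴ + 2⁴ = 913
913 = (2,4,4,3)_7 → 2⁴ + 4⁴ + 4⁴ + 3⁴ = 609  — 609 repeats.
That took 13 steps.

13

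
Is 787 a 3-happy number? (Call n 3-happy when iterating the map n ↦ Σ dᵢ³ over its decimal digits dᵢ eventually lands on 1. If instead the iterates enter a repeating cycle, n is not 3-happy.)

787 → 1198
1198 → 1243
1243 → 100
100 → 1  — reached 1.

3-happy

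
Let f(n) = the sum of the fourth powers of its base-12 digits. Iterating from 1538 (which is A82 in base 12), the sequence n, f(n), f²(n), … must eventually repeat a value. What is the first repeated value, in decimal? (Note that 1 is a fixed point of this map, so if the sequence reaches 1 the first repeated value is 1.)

1538 = (10,8,2)_12 → 10⁴ + 8⁴ + 2⁴ = 14112
14112 = (8,2,0,0)_12 → 8⁴ + 2⁴ + 0⁴ + 0⁴ = 4112
4112 = (2,4,6,8)_12 → 2⁴ + 4⁴ + 6⁴ + 8⁴ = 5664
5664 = (3,3,4,0)_12 → 3⁴ + 3⁴ + 4⁴ + 0⁴ = 418
418 = (2,10,10)_12 → 2⁴ + 10⁴ + 10⁴ = 20016
20016 = (11,7,0,0)_12 → 11⁴ + 7⁴ + 0⁴ + 0⁴ = 17042
17042 = (9,10,4,2)_12 → 9⁴ + 10⁴ + 4⁴ + 2⁴ = 16833
16833 = (9,8,10,9)_12 → 9⁴ + 8⁴ + 10⁴ + 9⁴ = 27218
27218 = (1,3,9,0,2)_12 → 1⁴ + 3⁴ + 9⁴ + 0⁴ + 2⁴ = 6659
6659 = (3,10,2,11)_12 → 3⁴ + 10⁴ + 2⁴ + 11⁴ = 24738
24738 = (1,2,3,9,6)_12 → 1⁴ + 2⁴ + 3⁴ + 9⁴ + 6⁴ = 7955
7955 = (4,7,2,11)_12 → 4⁴ + 7⁴ + 2⁴ + 11⁴ = 17314
17314 = (10,0,2,10)_12 → 10⁴ + 0⁴ + 2⁴ + 10⁴ = 20016  — 20016 already appeared earlier.

20016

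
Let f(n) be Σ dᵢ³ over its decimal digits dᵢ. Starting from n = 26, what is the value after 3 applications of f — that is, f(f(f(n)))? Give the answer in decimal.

26 → 224
224 → 80
80 → 512

512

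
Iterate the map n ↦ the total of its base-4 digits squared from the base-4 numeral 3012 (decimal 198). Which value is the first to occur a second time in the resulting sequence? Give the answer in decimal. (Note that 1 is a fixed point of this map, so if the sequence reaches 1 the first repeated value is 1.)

1

198 = (3,0,1,2)_4 → 3² + 0² + 1² + 2² = 9 + 0 + 1 + 4 = 14
14 = (3,2)_4 → 3² + 2² = 9 + 4 = 13
13 = (3,1)_4 → 3² + 1² = 9 + 1 = 10
10 = (2,2)_4 → 2² + 2² = 4 + 4 = 8
8 = (2,0)_4 → 2² + 0² = 4 + 0 = 4
4 = (1,0)_4 → 1² + 0² = 1 + 0 = 1  — reached the fixed point 1.
1 → 1, so 1 is the first repeated value.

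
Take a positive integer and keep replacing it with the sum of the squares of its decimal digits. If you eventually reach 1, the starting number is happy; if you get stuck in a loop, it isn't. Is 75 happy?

75 → 7² + 5² = 49 + 25 = 74
74 → 7² + 4² = 49 + 16 = 65
65 → 6² + 5² = 36 + 25 = 61
61 → 6² + 1² = 36 + 1 = 37
37 → 3² + 7² = 9 + 49 = 58
58 → 5² + 8² = 25 + 64 = 89
89 → 8² + 9² = 64 + 81 = 145
145 → 1² + 4² + 5² = 1 + 16 + 25 = 42
42 → 4² + 2² = 16 + 4 = 20
20 → 2² + 0² = 4 + 0 = 4
4 → 4² = 16
16 → 1² + 6² = 1 + 36 = 37  — 37 already seen; the sequence cycles without reaching 1.

not happy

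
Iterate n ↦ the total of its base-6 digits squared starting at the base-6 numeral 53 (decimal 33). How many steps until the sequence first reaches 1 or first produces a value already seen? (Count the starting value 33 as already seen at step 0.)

10

33 = (5,3)_6 → 5² + 3² = 34
34 = (5,4)_6 → 5² + 4² = 41
41 = (1,0,5)_6 → 1² + 0² + 5² = 26
26 = (4,2)_6 → 4² + 2² = 20
20 = (3,2)_6 → 3² + 2² = 13
13 = (2,1)_6 → 2² + 1² = 5
5 = (5)_6 → 5² = 25
25 = (4,1)_6 → 4² + 1² = 17
17 = (2,5)_6 → 2² + 5² = 29
29 = (4,5)_6 → 4² + 5² = 41  — 41 repeats.
That took 10 steps.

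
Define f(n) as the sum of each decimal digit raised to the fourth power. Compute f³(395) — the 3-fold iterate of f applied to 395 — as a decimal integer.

1554

395 → 3⁴ + 9⁴ + 5⁴ = 7267
7267 → 7⁴ + 2⁴ + 6⁴ + 7⁴ = 6114
6114 → 6⁴ + 1⁴ + 1⁴ + 4⁴ = 1554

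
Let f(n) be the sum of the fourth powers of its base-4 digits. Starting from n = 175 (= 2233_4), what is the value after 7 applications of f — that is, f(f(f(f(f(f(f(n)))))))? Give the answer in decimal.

175 = (2,2,3,3)_4 → 2⁴ + 2⁴ + 3⁴ + 3⁴ = 194
194 = (3,0,0,2)_4 → 3⁴ + 0⁴ + 0⁴ + 2⁴ = 97
97 = (1,2,0,1)_4 → 1⁴ + 2⁴ + 0⁴ + 1⁴ = 18
18 = (1,0,2)_4 → 1⁴ + 0⁴ + 2⁴ = 17
17 = (1,0,1)_4 → 1⁴ + 0⁴ + 1⁴ = 2
2 = (2)_4 → 2⁴ = 16
16 = (1,0,0)_4 → 1⁴ + 0⁴ + 0⁴ = 1

1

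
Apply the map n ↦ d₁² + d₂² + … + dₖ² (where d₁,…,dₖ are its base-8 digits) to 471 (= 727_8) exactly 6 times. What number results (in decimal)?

471 = (7,2,7)_8 → 7² + 2² + 7² = 102
102 = (1,4,6)_8 → 1² + 4² + 6² = 53
53 = (6,5)_8 → 6² + 5² = 61
61 = (7,5)_8 → 7² + 5² = 74
74 = (1,1,2)_8 → 1² + 1² + 2² = 6
6 = (6)_8 → 6² = 36

36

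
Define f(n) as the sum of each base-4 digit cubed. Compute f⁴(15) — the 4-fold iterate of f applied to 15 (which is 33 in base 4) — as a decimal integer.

15 = (3,3)_4 → 3³ + 3³ = 27 + 27 = 54
54 = (3,1,2)_4 → 3³ + 1³ + 2³ = 27 + 1 + 8 = 36
36 = (2,1,0)_4 → 2³ + 1³ + 0³ = 8 + 1 + 0 = 9
9 = (2,1)_4 → 2³ + 1³ = 8 + 1 = 9

9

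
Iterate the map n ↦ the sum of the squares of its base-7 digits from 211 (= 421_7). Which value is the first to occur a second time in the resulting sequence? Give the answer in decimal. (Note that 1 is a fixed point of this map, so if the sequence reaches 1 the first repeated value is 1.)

25

211 = (4,2,1)_7 → 4² + 2² + 1² = 16 + 4 + 1 = 21
21 = (3,0)_7 → 3² + 0² = 9 + 0 = 9
9 = (1,2)_7 → 1² + 2² = 1 + 4 = 5
5 = (5)_7 → 5² = 25
25 = (3,4)_7 → 3² + 4² = 9 + 16 = 25  — 25 already appeared earlier.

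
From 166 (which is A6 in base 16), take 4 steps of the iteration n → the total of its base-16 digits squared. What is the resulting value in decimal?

166 = (10,6)_16 → 10² + 6² = 136
136 = (8,8)_16 → 8² + 8² = 128
128 = (8,0)_16 → 8² + 0² = 64
64 = (4,0)_16 → 4² + 0² = 16

16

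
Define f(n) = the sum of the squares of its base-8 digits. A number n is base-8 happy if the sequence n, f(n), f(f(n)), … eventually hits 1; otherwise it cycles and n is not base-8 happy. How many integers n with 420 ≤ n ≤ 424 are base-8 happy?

420: 420 → 68 → 17 → 5 → 25 → 10 → 5  (repeats 5)
421: 421 → 77 → 27 → 18 → 8 → 1  (reaches 1)
422: 422 → 88 → 10 → 5 → 25 → 10  (repeats 10)
423: 423 → 101 → 42 → 29 → 34 → 20 → 20  (repeats 20)
424: 424 → 61 → 74 → 6 → 36 → 32 → 16 → 4 → 16  (repeats 16)
base-8 happy: 421

1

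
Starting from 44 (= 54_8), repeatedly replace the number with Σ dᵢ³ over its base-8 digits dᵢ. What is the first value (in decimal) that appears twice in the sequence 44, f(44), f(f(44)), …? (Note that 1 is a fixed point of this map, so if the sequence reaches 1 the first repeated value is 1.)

44 = (5,4)_8 → 189
189 = (2,7,5)_8 → 476
476 = (7,3,4)_8 → 434
434 = (6,6,2)_8 → 440
440 = (6,7,0)_8 → 559
559 = (1,0,5,7)_8 → 469
469 = (7,2,5)_8 → 476  — 476 already appeared earlier.

476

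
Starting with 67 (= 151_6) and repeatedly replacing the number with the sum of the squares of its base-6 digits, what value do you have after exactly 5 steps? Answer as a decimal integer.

41

67 = (1,5,1)_6 → 1² + 5² + 1² = 27
27 = (4,3)_6 → 4² + 3² = 25
25 = (4,1)_6 → 4² + 1² = 17
17 = (2,5)_6 → 2² + 5² = 29
29 = (4,5)_6 → 4² + 5² = 41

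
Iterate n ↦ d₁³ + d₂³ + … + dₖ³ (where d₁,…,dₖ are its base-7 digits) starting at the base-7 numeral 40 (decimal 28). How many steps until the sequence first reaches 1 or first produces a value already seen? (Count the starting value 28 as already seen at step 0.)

3

28 = (4,0)_7 → 4³ + 0³ = 64
64 = (1,2,1)_7 → 1³ + 2³ + 1³ = 10
10 = (1,3)_7 → 1³ + 3³ = 28  — 28 repeats.
That took 3 steps.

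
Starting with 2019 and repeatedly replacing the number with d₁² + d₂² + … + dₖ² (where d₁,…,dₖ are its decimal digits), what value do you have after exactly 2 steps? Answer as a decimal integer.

2019 → 2² + 0² + 1² + 9² = 86
86 → 8² + 6² = 100

100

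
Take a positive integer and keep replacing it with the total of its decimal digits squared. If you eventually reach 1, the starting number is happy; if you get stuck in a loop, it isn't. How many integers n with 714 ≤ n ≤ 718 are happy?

714: 714 → 66 → 72 → 53 → 34 → 25 → 29 → 85 → 89 → 145 → 42 → 20 → 4 → 16 → 37 → 58 → 89  — not happy
715: 715 → 75 → 74 → 65 → 61 → 37 → 58 → 89 → 145 → 42 → 20 → 4 → 16 → 37  — not happy
716: 716 → 86 → 100 → 1  — happy
717: 717 → 99 → 162 → 41 → 17 → 50 → 25 → 29 → 85 → 89 → 145 → 42 → 20 → 4 → 16 → 37 → 58 → 89  — not happy
718: 718 → 114 → 18 → 65 → 61 → 37 → 58 → 89 → 145 → 42 → 20 → 4 → 16 → 37  — not happy
happy: 716

1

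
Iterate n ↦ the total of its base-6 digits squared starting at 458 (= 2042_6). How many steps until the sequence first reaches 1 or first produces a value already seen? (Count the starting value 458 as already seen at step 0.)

11

458 = (2,0,4,2)_6 → 24
24 = (4,0)_6 → 16
16 = (2,4)_6 → 20
20 = (3,2)_6 → 13
13 = (2,1)_6 → 5
5 = (5)_6 → 25
25 = (4,1)_6 → 17
17 = (2,5)_6 → 29
29 = (4,5)_6 → 41
41 = (1,0,5)_6 → 26
26 = (4,2)_6 → 20  — 20 repeats.
That took 11 steps.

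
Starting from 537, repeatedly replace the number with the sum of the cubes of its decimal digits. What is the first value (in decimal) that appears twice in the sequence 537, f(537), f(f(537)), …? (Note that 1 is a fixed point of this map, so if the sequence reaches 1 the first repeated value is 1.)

537 → 5³ + 3³ + 7³ = 495
495 → 4³ + 9³ + 5³ = 918
918 → 9³ + 1³ + 8³ = 1242
1242 → 1³ + 2³ + 4³ + 2³ = 81
81 → 8³ + 1³ = 513
513 → 5³ + 1³ + 3³ = 153
153 → 1³ + 5³ + 3³ = 153  — 153 already appeared earlier.

153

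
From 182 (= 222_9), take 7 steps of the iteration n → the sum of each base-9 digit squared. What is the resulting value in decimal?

182 = (2,2,2)_9 → 2² + 2² + 2² = 4 + 4 + 4 = 12
12 = (1,3)_9 → 1² + 3² = 1 + 9 = 10
10 = (1,1)_9 → 1² + 1² = 1 + 1 = 2
2 = (2)_9 → 2² = 4
4 = (4)_9 → 4² = 16
16 = (1,7)_9 → 1² + 7² = 1 + 49 = 50
50 = (5,5)_9 → 5² + 5² = 25 + 25 = 50

50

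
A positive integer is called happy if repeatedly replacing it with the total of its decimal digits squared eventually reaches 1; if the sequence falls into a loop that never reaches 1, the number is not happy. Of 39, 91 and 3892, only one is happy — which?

39: 39 → 90 → 81 → 65 → 61 → 37 → 58 → 89 → 145 → 42 → 20 → 4 → 16 → 37  — repeats 37 (not happy)
91: 91 → 82 → 68 → 100 → 1  — reaches 1 (happy)
3892: 3892 → 158 → 90 → 81 → 65 → 61 → 37 → 58 → 89 → 145 → 42 → 20 → 4 → 16 → 37  — repeats 37 (not happy)

91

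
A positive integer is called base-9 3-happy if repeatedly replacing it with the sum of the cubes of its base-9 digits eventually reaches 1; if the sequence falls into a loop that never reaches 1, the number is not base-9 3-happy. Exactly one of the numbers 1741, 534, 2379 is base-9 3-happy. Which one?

1741: 1741 → 163 → 9 → 1  — reaches 1 (base-9 3-happy)
534: 534 → 368 → 640 → 856 → 128 → 134 → 638 → 1198 → 470 → 476 → 980 → 540 → 432 → 152 → 856  — repeats 856 (not base-9 3-happy)
2379: 2379 → 89 → 513 → 243 → 27 → 27  — repeats 27 (not base-9 3-happy)

1741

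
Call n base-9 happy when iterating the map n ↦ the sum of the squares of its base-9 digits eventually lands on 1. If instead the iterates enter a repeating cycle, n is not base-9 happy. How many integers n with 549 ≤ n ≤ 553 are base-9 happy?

549: 549 → 85 → 17 → 65 → 53 → 89 → 65  — not base-9 happy
550: 550 → 86 → 26 → 68 → 74 → 68  — not base-9 happy
551: 551 → 89 → 65 → 53 → 89  — not base-9 happy
552: 552 → 94 → 18 → 4 → 16 → 50 → 50  — not base-9 happy
553: 553 → 101 → 9 → 1  — base-9 happy
base-9 happy: 553

1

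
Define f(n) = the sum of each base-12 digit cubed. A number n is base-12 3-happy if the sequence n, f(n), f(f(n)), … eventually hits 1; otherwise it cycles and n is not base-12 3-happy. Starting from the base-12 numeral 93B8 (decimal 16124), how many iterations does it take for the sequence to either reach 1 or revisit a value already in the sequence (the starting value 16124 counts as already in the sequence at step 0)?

4

16124 = (9,3,11,8)_12 → 2599
2599 = (1,6,0,7)_12 → 560
560 = (3,10,8)_12 → 1539
1539 = (10,8,3)_12 → 1539  — 1539 repeats.
That took 4 steps.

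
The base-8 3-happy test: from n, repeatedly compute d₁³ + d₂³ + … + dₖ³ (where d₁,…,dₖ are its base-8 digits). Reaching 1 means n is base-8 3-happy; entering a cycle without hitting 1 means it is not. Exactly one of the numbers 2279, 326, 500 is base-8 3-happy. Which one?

326

2279: 2279 → 498 → 567 → 560 → 217 → 55 → 559 → 469 → 476 → 434 → 440 → 559  — repeats 559 (not base-8 3-happy)
326: 326 → 341 → 258 → 72 → 2 → 8 → 1  — reaches 1 (base-8 3-happy)
500: 500 → 623 → 470 → 567 → 560 → 217 → 55 → 559 → 469 → 476 → 434 → 440 → 559  — repeats 559 (not base-8 3-happy)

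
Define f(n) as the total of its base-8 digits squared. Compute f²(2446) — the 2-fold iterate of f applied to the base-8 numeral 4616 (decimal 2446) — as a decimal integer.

11

2446 = (4,6,1,6)_8 → 4² + 6² + 1² + 6² = 89
89 = (1,3,1)_8 → 1² + 3² + 1² = 11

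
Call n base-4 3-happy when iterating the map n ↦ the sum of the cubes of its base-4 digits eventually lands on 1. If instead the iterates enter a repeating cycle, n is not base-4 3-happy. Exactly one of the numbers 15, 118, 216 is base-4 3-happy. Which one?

118

15: 15 → 54 → 36 → 9 → 9  — repeats 9 (not base-4 3-happy)
118: 118 → 37 → 10 → 16 → 1  — reaches 1 (base-4 3-happy)
216: 216 → 36 → 9 → 9  — repeats 9 (not base-4 3-happy)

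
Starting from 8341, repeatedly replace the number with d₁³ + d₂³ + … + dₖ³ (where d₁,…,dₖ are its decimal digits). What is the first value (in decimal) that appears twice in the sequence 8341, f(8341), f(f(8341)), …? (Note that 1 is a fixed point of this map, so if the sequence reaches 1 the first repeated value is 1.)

133

8341 → 8³ + 3³ + 4³ + 1³ = 604
604 → 6³ + 0³ + 4³ = 280
280 → 2³ + 8³ + 0³ = 520
520 → 5³ + 2³ + 0³ = 133
133 → 1³ + 3³ + 3³ = 55
55 → 5³ + 5³ = 250
250 → 2³ + 5³ + 0³ = 133  — 133 already appeared earlier.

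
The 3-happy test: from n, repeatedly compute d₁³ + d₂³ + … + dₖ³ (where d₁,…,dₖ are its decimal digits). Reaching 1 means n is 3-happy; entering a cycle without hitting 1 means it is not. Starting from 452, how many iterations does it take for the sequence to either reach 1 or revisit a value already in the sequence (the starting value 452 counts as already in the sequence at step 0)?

452 → 4³ + 5³ + 2³ = 197
197 → 1³ + 9³ + 7³ = 1073
1073 → 1³ + 0³ + 7³ + 3³ = 371
371 → 3³ + 7³ + 1³ = 371  — 371 repeats.
That took 4 steps.

4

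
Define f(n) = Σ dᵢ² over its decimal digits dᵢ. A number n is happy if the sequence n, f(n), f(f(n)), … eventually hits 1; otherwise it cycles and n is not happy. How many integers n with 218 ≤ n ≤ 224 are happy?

218: 218 → 69 → 117 → 51 → 26 → 40 → 16 → 37 → 58 → 89 → 145 → 42 → 20 → 4 → 16  (repeats 16)
219: 219 → 86 → 100 → 1  (reaches 1)
220: 220 → 8 → 64 → 52 → 29 → 85 → 89 → 145 → 42 → 20 → 4 → 16 → 37 → 58 → 89  (repeats 89)
221: 221 → 9 → 81 → 65 → 61 → 37 → 58 → 89 → 145 → 42 → 20 → 4 → 16 → 37  (repeats 37)
222: 222 → 12 → 5 → 25 → 29 → 85 → 89 → 145 → 42 → 20 → 4 → 16 → 37 → 58 → 89  (repeats 89)
223: 223 → 17 → 50 → 25 → 29 → 85 → 89 → 145 → 42 → 20 → 4 → 16 → 37 → 58 → 89  (repeats 89)
224: 224 → 24 → 20 → 4 → 16 → 37 → 58 → 89 → 145 → 42 → 20  (repeats 20)
happy: 219

1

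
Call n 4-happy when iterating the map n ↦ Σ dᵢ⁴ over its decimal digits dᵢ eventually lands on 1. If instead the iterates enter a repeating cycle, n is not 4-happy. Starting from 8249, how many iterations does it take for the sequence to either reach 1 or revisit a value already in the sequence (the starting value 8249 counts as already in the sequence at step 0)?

9

8249 → 8⁴ + 2⁴ + 4⁴ + 9⁴ = 10929
10929 → 1⁴ + 0⁴ + 9⁴ + 2⁴ + 9⁴ = 13139
13139 → 1⁴ + 3⁴ + 1⁴ + 3⁴ + 9⁴ = 6725
6725 → 6⁴ + 7⁴ + 2⁴ + 5⁴ = 4338
4338 → 4⁴ + 3⁴ + 3⁴ + 8⁴ = 4514
4514 → 4⁴ + 5⁴ + 1⁴ + 4⁴ = 1138
1138 → 1⁴ + 1⁴ + 3⁴ + 8⁴ = 4179
4179 → 4⁴ + 1⁴ + 7⁴ + 9⁴ = 9219
9219 → 9⁴ + 2⁴ + 1⁴ + 9⁴ = 13139  — 13139 repeats.
That took 9 steps.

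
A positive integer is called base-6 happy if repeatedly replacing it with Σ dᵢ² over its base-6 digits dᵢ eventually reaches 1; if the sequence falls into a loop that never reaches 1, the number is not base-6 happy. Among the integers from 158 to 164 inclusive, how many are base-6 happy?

158: 158 → 24 → 16 → 20 → 13 → 5 → 25 → 17 → 29 → 41 → 26 → 20  (repeats 20)
159: 159 → 29 → 41 → 26 → 20 → 13 → 5 → 25 → 17 → 29  (repeats 29)
160: 160 → 36 → 1  (reaches 1)
161: 161 → 45 → 11 → 26 → 20 → 13 → 5 → 25 → 17 → 29 → 41 → 26  (repeats 26)
162: 162 → 25 → 17 → 29 → 41 → 26 → 20 → 13 → 5 → 25  (repeats 25)
163: 163 → 26 → 20 → 13 → 5 → 25 → 17 → 29 → 41 → 26  (repeats 26)
164: 164 → 29 → 41 → 26 → 20 → 13 → 5 → 25 → 17 → 29  (repeats 29)
base-6 happy: 160

1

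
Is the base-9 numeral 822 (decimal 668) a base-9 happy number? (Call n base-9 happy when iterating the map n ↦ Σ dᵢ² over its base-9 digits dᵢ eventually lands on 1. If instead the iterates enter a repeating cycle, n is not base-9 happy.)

not base-9 happy

668 = (8,2,2)_9 → 8² + 2² + 2² = 64 + 4 + 4 = 72
72 = (8,0)_9 → 8² + 0² = 64 + 0 = 64
64 = (7,1)_9 → 7² + 1² = 49 + 1 = 50
50 = (5,5)_9 → 5² + 5² = 25 + 25 = 50  — 50 already seen; the sequence cycles without reaching 1.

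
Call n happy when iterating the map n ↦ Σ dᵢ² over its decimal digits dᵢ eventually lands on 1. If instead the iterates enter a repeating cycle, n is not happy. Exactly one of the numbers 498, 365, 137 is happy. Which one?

498: 498 → 161 → 38 → 73 → 58 → 89 → 145 → 42 → 20 → 4 → 16 → 37 → 58  — repeats 58 (not happy)
365: 365 → 70 → 49 → 97 → 130 → 10 → 1  — reaches 1 (happy)
137: 137 → 59 → 106 → 37 → 58 → 89 → 145 → 42 → 20 → 4 → 16 → 37  — repeats 37 (not happy)

365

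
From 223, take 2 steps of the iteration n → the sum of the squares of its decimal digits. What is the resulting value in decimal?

50

223 → 17
17 → 50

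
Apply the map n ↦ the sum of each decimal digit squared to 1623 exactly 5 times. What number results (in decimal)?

89

1623 → 50
50 → 25
25 → 29
29 → 85
85 → 89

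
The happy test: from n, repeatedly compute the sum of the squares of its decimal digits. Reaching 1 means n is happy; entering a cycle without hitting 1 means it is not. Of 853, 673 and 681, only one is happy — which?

673

853: 853 → 98 → 145 → 42 → 20 → 4 → 16 → 37 → 58 → 89 → 145  — repeats 145 (not happy)
673: 673 → 94 → 97 → 130 → 10 → 1  — reaches 1 (happy)
681: 681 → 101 → 2 → 4 → 16 → 37 → 58 → 89 → 145 → 42 → 20 → 4  — repeats 4 (not happy)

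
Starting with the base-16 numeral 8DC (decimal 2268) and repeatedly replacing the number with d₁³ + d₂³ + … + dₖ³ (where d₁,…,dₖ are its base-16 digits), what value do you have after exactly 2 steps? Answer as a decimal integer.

2268 = (8,13,12)_16 → 8³ + 13³ + 12³ = 512 + 2197 + 1728 = 4437
4437 = (1,1,5,5)_16 → 1³ + 1³ + 5³ + 5³ = 1 + 1 + 125 + 125 = 252

252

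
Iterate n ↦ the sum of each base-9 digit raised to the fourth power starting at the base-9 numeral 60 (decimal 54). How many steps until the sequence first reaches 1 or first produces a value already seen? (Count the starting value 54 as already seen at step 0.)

54 = (6,0)_9 → 6⁴ + 0⁴ = 1296
1296 = (1,7,0,0)_9 → 1⁴ + 7⁴ + 0⁴ + 0⁴ = 2402
2402 = (3,2,5,8)_9 → 3⁴ + 2⁴ + 5⁴ + 8⁴ = 4818
4818 = (6,5,4,3)_9 → 6⁴ + 5⁴ + 4⁴ + 3⁴ = 2258
2258 = (3,0,7,8)_9 → 3⁴ + 0⁴ + 7⁴ + 8⁴ = 6578
6578 = (1,0,0,1,8)_9 → 1⁴ + 0⁴ + 0⁴ + 1⁴ + 8⁴ = 4098
4098 = (5,5,5,3)_9 → 5⁴ + 5⁴ + 5⁴ + 3⁴ = 1956
1956 = (2,6,1,3)_9 → 2⁴ + 6⁴ + 1⁴ + 3⁴ = 1394
1394 = (1,8,1,8)_9 → 1⁴ + 8⁴ + 1⁴ + 8⁴ = 8194
8194 = (1,2,2,1,4)_9 → 1⁴ + 2⁴ + 2⁴ + 1⁴ + 4⁴ = 290
290 = (3,5,2)_9 → 3⁴ + 5⁴ + 2⁴ = 722
722 = (8,8,2)_9 → 8⁴ + 8⁴ + 2⁴ = 8208
8208 = (1,2,2,3,0)_9 → 1⁴ + 2⁴ + 2⁴ + 3⁴ + 0⁴ = 114
114 = (1,3,6)_9 → 1⁴ + 3⁴ + 6⁴ = 1378
1378 = (1,8,0,1)_9 → 1⁴ + 8⁴ + 0⁴ + 1⁴ = 4098  — 4098 repeats.
That took 15 steps.

15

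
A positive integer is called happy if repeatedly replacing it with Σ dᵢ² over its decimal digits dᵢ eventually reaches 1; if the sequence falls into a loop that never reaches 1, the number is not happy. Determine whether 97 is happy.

97 → 9² + 7² = 130
130 → 1² + 3² + 0² = 10
10 → 1² + 0² = 1  — reached 1.

happy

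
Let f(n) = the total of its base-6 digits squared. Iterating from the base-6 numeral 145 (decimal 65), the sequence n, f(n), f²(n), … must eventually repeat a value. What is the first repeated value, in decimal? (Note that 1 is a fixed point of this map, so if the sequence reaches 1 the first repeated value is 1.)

20

65 = (1,4,5)_6 → 1² + 4² + 5² = 1 + 16 + 25 = 42
42 = (1,1,0)_6 → 1² + 1² + 0² = 1 + 1 + 0 = 2
2 = (2)_6 → 2² = 4
4 = (4)_6 → 4² = 16
16 = (2,4)_6 → 2² + 4² = 4 + 16 = 20
20 = (3,2)_6 → 3² + 2² = 9 + 4 = 13
13 = (2,1)_6 → 2² + 1² = 4 + 1 = 5
5 = (5)_6 → 5² = 25
25 = (4,1)_6 → 4² + 1² = 16 + 1 = 17
17 = (2,5)_6 → 2² + 5² = 4 + 25 = 29
29 = (4,5)_6 → 4² + 5² = 16 + 25 = 41
41 = (1,0,5)_6 → 1² + 0² + 5² = 1 + 0 + 25 = 26
26 = (4,2)_6 → 4² + 2² = 16 + 4 = 20  — 20 already appeared earlier.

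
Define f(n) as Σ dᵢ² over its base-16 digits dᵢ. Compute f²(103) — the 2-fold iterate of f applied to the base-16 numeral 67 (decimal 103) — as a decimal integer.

103 = (6,7)_16 → 6² + 7² = 36 + 49 = 85
85 = (5,5)_16 → 5² + 5² = 25 + 25 = 50

50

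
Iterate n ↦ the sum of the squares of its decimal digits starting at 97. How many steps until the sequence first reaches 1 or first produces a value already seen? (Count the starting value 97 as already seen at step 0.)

3

97 → 9² + 7² = 81 + 49 = 130
130 → 1² + 3² + 0² = 1 + 9 + 0 = 10
10 → 1² + 0² = 1 + 0 = 1  — reached 1.
That took 3 steps.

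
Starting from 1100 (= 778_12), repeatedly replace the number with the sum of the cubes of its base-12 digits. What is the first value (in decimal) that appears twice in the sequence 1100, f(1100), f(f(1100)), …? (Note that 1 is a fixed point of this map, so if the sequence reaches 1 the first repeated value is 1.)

1100 = (7,7,8)_12 → 7³ + 7³ + 8³ = 343 + 343 + 512 = 1198
1198 = (8,3,10)_12 → 8³ + 3³ + 10³ = 512 + 27 + 1000 = 1539
1539 = (10,8,3)_12 → 10³ + 8³ + 3³ = 1000 + 512 + 27 = 1539  — 1539 already appeared earlier.

1539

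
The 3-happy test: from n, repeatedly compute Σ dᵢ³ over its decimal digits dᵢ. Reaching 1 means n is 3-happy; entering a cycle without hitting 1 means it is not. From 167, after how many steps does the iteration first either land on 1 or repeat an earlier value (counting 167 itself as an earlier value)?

167 → 1³ + 6³ + 7³ = 1 + 216 + 343 = 560
560 → 5³ + 6³ + 0³ = 125 + 216 + 0 = 341
341 → 3³ + 4³ + 1³ = 27 + 64 + 1 = 92
92 → 9³ + 2³ = 729 + 8 = 737
737 → 7³ + 3³ + 7³ = 343 + 27 + 343 = 713
713 → 7³ + 1³ + 3³ = 343 + 1 + 27 = 371
371 → 3³ + 7³ + 1³ = 27 + 343 + 1 = 371  — 371 repeats.
That took 7 steps.

7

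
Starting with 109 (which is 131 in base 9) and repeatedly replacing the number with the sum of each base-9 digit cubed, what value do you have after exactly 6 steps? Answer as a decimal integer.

109 = (1,3,1)_9 → 1³ + 3³ + 1³ = 1 + 27 + 1 = 29
29 = (3,2)_9 → 3³ + 2³ = 27 + 8 = 35
35 = (3,8)_9 → 3³ + 8³ = 27 + 512 = 539
539 = (6,5,8)_9 → 6³ + 5³ + 8³ = 216 + 125 + 512 = 853
853 = (1,1,4,7)_9 → 1³ + 1³ + 4³ + 7³ = 1 + 1 + 64 + 343 = 409
409 = (5,0,4)_9 → 5³ + 0³ + 4³ = 125 + 0 + 64 = 189

189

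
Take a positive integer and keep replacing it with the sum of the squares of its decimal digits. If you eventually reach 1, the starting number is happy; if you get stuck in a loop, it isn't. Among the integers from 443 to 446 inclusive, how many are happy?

1

443: 443 → 41 → 17 → 50 → 25 → 29 → 85 → 89 → 145 → 42 → 20 → 4 → 16 → 37 → 58 → 89  (repeats 89)
444: 444 → 48 → 80 → 64 → 52 → 29 → 85 → 89 → 145 → 42 → 20 → 4 → 16 → 37 → 58 → 89  (repeats 89)
445: 445 → 57 → 74 → 65 → 61 → 37 → 58 → 89 → 145 → 42 → 20 → 4 → 16 → 37  (repeats 37)
446: 446 → 68 → 100 → 1  (reaches 1)
happy: 446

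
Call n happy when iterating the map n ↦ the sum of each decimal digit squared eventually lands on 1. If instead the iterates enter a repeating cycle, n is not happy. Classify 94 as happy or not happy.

happy

94 → 9² + 4² = 97
97 → 9² + 7² = 130
130 → 1² + 3² + 0² = 10
10 → 1² + 0² = 1  — reached 1.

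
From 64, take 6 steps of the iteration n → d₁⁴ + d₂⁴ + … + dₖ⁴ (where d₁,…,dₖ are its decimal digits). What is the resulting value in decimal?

64 → 6⁴ + 4⁴ = 1552
1552 → 1⁴ + 5⁴ + 5⁴ + 2⁴ = 1267
1267 → 1⁴ + 2⁴ + 6⁴ + 7⁴ = 3714
3714 → 3⁴ + 7⁴ + 1⁴ + 4⁴ = 2739
2739 → 2⁴ + 7⁴ + 3⁴ + 9⁴ = 9059
9059 → 9⁴ + 0⁴ + 5⁴ + 9⁴ = 13747

13747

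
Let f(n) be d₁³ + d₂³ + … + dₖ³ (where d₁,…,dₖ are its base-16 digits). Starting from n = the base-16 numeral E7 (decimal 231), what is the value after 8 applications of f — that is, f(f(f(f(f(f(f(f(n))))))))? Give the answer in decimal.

231 = (14,7)_16 → 3087
3087 = (12,0,15)_16 → 5103
5103 = (1,3,14,15)_16 → 6147
6147 = (1,8,0,3)_16 → 540
540 = (2,1,12)_16 → 1737
1737 = (6,12,9)_16 → 2673
2673 = (10,7,1)_16 → 1344
1344 = (5,4,0)_16 → 189

189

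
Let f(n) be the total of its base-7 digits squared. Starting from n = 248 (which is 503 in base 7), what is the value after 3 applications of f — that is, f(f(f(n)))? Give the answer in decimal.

10

248 = (5,0,3)_7 → 34
34 = (4,6)_7 → 52
52 = (1,0,3)_7 → 10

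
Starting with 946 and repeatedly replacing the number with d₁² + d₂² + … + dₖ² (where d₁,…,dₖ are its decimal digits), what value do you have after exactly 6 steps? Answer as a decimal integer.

946 → 9² + 4² + 6² = 81 + 16 + 36 = 133
133 → 1² + 3² + 3² = 1 + 9 + 9 = 19
19 → 1² + 9² = 1 + 81 = 82
82 → 8² + 2² = 64 + 4 = 68
68 → 6² + 8² = 36 + 64 = 100
100 → 1² + 0² + 0² = 1 + 0 + 0 = 1

1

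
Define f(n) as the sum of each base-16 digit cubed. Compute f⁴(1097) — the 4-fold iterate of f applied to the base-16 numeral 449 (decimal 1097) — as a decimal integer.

1097 = (4,4,9)_16 → 4³ + 4³ + 9³ = 64 + 64 + 729 = 857
857 = (3,5,9)_16 → 3³ + 5³ + 9³ = 27 + 125 + 729 = 881
881 = (3,7,1)_16 → 3³ + 7³ + 1³ = 27 + 343 + 1 = 371
371 = (1,7,3)_16 → 1³ + 7³ + 3³ = 1 + 343 + 27 = 371

371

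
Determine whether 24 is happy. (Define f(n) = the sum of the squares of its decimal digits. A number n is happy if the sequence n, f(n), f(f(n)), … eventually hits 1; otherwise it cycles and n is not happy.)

not happy

24 → 2² + 4² = 20
20 → 2² + 0² = 4
4 → 4² = 16
16 → 1² + 6² = 37
37 → 3² + 7² = 58
58 → 5² + 8² = 89
89 → 8² + 9² = 145
145 → 1² + 4² + 5² = 42
42 → 4² + 2² = 20  — 20 already seen; the sequence cycles without reaching 1.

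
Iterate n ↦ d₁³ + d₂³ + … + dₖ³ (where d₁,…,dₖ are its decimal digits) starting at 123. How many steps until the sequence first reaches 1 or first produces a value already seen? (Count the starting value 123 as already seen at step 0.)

123 → 1³ + 2³ + 3³ = 36
36 → 3³ + 6³ = 243
243 → 2³ + 4³ + 3³ = 99
99 → 9³ + 9³ = 1458
1458 → 1³ + 4³ + 5³ + 8³ = 702
702 → 7³ + 0³ + 2³ = 351
351 → 3³ + 5³ + 1³ = 153
153 → 1³ + 5³ + 3³ = 153  — 153 repeats.
That took 8 steps.

8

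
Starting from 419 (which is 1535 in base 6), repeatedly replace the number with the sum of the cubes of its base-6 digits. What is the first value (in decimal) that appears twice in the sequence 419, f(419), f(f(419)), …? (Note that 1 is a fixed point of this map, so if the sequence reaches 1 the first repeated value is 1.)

9

419 = (1,5,3,5)_6 → 1³ + 5³ + 3³ + 5³ = 278
278 = (1,1,4,2)_6 → 1³ + 1³ + 4³ + 2³ = 74
74 = (2,0,2)_6 → 2³ + 0³ + 2³ = 16
16 = (2,4)_6 → 2³ + 4³ = 72
72 = (2,0,0)_6 → 2³ + 0³ + 0³ = 8
8 = (1,2)_6 → 1³ + 2³ = 9
9 = (1,3)_6 → 1³ + 3³ = 28
28 = (4,4)_6 → 4³ + 4³ = 128
128 = (3,3,2)_6 → 3³ + 3³ + 2³ = 62
62 = (1,4,2)_6 → 1³ + 4³ + 2³ = 73
73 = (2,0,1)_6 → 2³ + 0³ + 1³ = 9  — 9 already appeared earlier.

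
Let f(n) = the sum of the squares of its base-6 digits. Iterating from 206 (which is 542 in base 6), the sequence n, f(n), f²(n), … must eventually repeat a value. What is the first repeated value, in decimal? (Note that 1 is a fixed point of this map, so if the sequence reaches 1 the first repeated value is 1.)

26

206 = (5,4,2)_6 → 45
45 = (1,1,3)_6 → 11
11 = (1,5)_6 → 26
26 = (4,2)_6 → 20
20 = (3,2)_6 → 13
13 = (2,1)_6 → 5
5 = (5)_6 → 25
25 = (4,1)_6 → 17
17 = (2,5)_6 → 29
29 = (4,5)_6 → 41
41 = (1,0,5)_6 → 26  — 26 already appeared earlier.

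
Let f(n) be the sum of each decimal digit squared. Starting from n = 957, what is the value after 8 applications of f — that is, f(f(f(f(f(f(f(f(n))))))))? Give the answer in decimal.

89

957 → 9² + 5² + 7² = 81 + 25 + 49 = 155
155 → 1² + 5² + 5² = 1 + 25 + 25 = 51
51 → 5² + 1² = 25 + 1 = 26
26 → 2² + 6² = 4 + 36 = 40
40 → 4² + 0² = 16 + 0 = 16
16 → 1² + 6² = 1 + 36 = 37
37 → 3² + 7² = 9 + 49 = 58
58 → 5² + 8² = 25 + 64 = 89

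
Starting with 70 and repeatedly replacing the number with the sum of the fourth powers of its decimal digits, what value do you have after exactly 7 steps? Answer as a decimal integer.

4338

70 → 7⁴ + 0⁴ = 2401
2401 → 2⁴ + 4⁴ + 0⁴ + 1⁴ = 273
273 → 2⁴ + 7⁴ + 3⁴ = 2498
2498 → 2⁴ + 4⁴ + 9⁴ + 8⁴ = 10929
10929 → 1⁴ + 0⁴ + 9⁴ + 2⁴ + 9⁴ = 13139
13139 → 1⁴ + 3⁴ + 1⁴ + 3⁴ + 9⁴ = 6725
6725 → 6⁴ + 7⁴ + 2⁴ + 5⁴ = 4338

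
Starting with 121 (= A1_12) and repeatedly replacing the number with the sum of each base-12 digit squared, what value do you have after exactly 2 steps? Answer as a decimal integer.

121 = (10,1)_12 → 101
101 = (8,5)_12 → 89

89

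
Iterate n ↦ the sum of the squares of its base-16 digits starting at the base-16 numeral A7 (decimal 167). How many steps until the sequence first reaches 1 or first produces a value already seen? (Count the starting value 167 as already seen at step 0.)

167 = (10,7)_16 → 10² + 7² = 100 + 49 = 149
149 = (9,5)_16 → 9² + 5² = 81 + 25 = 106
106 = (6,10)_16 → 6² + 10² = 36 + 100 = 136
136 = (8,8)_16 → 8² + 8² = 64 + 64 = 128
128 = (8,0)_16 → 8² + 0² = 64 + 0 = 64
64 = (4,0)_16 → 4² + 0² = 16 + 0 = 16
16 = (1,0)_16 → 1² + 0² = 1 + 0 = 1  — reached 1.
That took 7 steps.

7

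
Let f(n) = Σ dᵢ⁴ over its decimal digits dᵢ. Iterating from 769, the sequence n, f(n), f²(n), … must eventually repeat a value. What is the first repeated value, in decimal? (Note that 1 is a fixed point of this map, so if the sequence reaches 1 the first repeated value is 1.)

769 → 7⁴ + 6⁴ + 9⁴ = 2401 + 1296 + 6561 = 10258
10258 → 1⁴ + 0⁴ + 2⁴ + 5⁴ + 8⁴ = 1 + 0 + 16 + 625 + 4096 = 4738
4738 → 4⁴ + 7⁴ + 3⁴ + 8⁴ = 256 + 2401 + 81 + 4096 = 6834
6834 → 6⁴ + 8⁴ + 3⁴ + 4⁴ = 1296 + 4096 + 81 + 256 = 5729
5729 → 5⁴ + 7⁴ + 2⁴ + 9⁴ = 625 + 2401 + 16 + 6561 = 9603
9603 → 9⁴ + 6⁴ + 0⁴ + 3⁴ = 6561 + 1296 + 0 + 81 = 7938
7938 → 7⁴ + 9⁴ + 3⁴ + 8⁴ = 2401 + 6561 + 81 + 4096 = 13139
13139 → 1⁴ + 3⁴ + 1⁴ + 3⁴ + 9⁴ = 1 + 81 + 1 + 81 + 6561 = 6725
6725 → 6⁴ + 7⁴ + 2⁴ + 5⁴ = 1296 + 2401 + 16 + 625 = 4338
4338 → 4⁴ + 3⁴ + 3⁴ + 8⁴ = 256 + 81 + 81 + 4096 = 4514
4514 → 4⁴ + 5⁴ + 1⁴ + 4⁴ = 256 + 625 + 1 + 256 = 1138
1138 → 1⁴ + 1⁴ + 3⁴ + 8⁴ = 1 + 1 + 81 + 4096 = 4179
4179 → 4⁴ + 1⁴ + 7⁴ + 9⁴ = 256 + 1 + 2401 + 6561 = 9219
9219 → 9⁴ + 2⁴ + 1⁴ + 9⁴ = 6561 + 16 + 1 + 6561 = 13139  — 13139 already appeared earlier.

13139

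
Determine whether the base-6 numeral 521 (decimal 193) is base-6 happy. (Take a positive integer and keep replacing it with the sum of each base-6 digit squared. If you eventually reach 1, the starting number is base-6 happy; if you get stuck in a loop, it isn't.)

193 = (5,2,1)_6 → 5² + 2² + 1² = 30
30 = (5,0)_6 → 5² + 0² = 25
25 = (4,1)_6 → 4² + 1² = 17
17 = (2,5)_6 → 2² + 5² = 29
29 = (4,5)_6 → 4² + 5² = 41
41 = (1,0,5)_6 → 1² + 0² + 5² = 26
26 = (4,2)_6 → 4² + 2² = 20
20 = (3,2)_6 → 3² + 2² = 13
13 = (2,1)_6 → 2² + 1² = 5
5 = (5)_6 → 5² = 25  — 25 already seen; the sequence cycles without reaching 1.

not base-6 happy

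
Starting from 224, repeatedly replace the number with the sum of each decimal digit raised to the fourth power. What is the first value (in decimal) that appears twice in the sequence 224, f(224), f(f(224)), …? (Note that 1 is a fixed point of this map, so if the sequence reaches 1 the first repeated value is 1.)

224 → 2⁴ + 2⁴ + 4⁴ = 288
288 → 2⁴ + 8⁴ + 8⁴ = 8208
8208 → 8⁴ + 2⁴ + 0⁴ + 8⁴ = 8208  — 8208 already appeared earlier.

8208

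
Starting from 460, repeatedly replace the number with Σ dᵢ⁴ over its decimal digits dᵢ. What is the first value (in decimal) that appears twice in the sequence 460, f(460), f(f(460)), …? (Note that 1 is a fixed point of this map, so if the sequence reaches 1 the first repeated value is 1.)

8208

460 → 4⁴ + 6⁴ + 0⁴ = 256 + 1296 + 0 = 1552
1552 → 1⁴ + 5⁴ + 5⁴ + 2⁴ = 1 + 625 + 625 + 16 = 1267
1267 → 1⁴ + 2⁴ + 6⁴ + 7⁴ = 1 + 16 + 1296 + 2401 = 3714
3714 → 3⁴ + 7⁴ + 1⁴ + 4⁴ = 81 + 2401 + 1 + 256 = 2739
2739 → 2⁴ + 7⁴ + 3⁴ + 9⁴ = 16 + 2401 + 81 + 6561 = 9059
9059 → 9⁴ + 0⁴ + 5⁴ + 9⁴ = 6561 + 0 + 625 + 6561 = 13747
13747 → 1⁴ + 3⁴ + 7⁴ + 4⁴ + 7⁴ = 1 + 81 + 2401 + 256 + 2401 = 5140
5140 → 5⁴ + 1⁴ + 4⁴ + 0⁴ = 625 + 1 + 256 + 0 = 882
882 → 8⁴ + 8⁴ + 2⁴ = 4096 + 4096 + 16 = 8208
8208 → 8⁴ + 2⁴ + 0⁴ + 8⁴ = 4096 + 16 + 0 + 4096 = 8208  — 8208 already appeared earlier.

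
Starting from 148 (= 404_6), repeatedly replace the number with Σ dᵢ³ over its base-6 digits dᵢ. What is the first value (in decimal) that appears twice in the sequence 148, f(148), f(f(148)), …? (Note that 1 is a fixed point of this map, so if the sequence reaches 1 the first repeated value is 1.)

148 = (4,0,4)_6 → 128
128 = (3,3,2)_6 → 62
62 = (1,4,2)_6 → 73
73 = (2,0,1)_6 → 9
9 = (1,3)_6 → 28
28 = (4,4)_6 → 128  — 128 already appeared earlier.

128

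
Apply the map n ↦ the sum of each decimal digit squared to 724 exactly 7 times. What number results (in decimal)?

37

724 → 7² + 2² + 4² = 69
69 → 6² + 9² = 117
117 → 1² + 1² + 7² = 51
51 → 5² + 1² = 26
26 → 2² + 6² = 40
40 → 4² + 0² = 16
16 → 1² + 6² = 37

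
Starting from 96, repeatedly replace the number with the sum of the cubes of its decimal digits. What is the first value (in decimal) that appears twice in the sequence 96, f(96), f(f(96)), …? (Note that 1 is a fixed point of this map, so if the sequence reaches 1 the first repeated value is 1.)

153

96 → 9³ + 6³ = 945
945 → 9³ + 4³ + 5³ = 918
918 → 9³ + 1³ + 8³ = 1242
1242 → 1³ + 2³ + 4³ + 2³ = 81
81 → 8³ + 1³ = 513
513 → 5³ + 1³ + 3³ = 153
153 → 1³ + 5³ + 3³ = 153  — 153 already appeared earlier.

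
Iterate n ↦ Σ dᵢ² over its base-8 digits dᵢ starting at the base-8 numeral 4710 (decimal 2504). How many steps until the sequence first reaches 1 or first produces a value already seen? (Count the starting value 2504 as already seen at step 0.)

5

2504 = (4,7,1,0)_8 → 4² + 7² + 1² + 0² = 66
66 = (1,0,2)_8 → 1² + 0² + 2² = 5
5 = (5)_8 → 5² = 25
25 = (3,1)_8 → 3² + 1² = 10
10 = (1,2)_8 → 1² + 2² = 5  — 5 repeats.
That took 5 steps.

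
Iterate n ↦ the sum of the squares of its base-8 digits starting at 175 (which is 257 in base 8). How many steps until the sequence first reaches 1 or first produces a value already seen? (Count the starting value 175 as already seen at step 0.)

175 = (2,5,7)_8 → 2² + 5² + 7² = 4 + 25 + 49 = 78
78 = (1,1,6)_8 → 1² + 1² + 6² = 1 + 1 + 36 = 38
38 = (4,6)_8 → 4² + 6² = 16 + 36 = 52
52 = (6,4)_8 → 6² + 4² = 36 + 16 = 52  — 52 repeats.
That took 4 steps.

4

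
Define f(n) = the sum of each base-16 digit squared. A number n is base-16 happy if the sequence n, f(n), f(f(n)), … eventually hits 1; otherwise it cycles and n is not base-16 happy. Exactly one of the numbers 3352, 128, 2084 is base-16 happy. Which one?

128

3352: 3352 → 234 → 296 → 69 → 41 → 85 → 50 → 13 → 169 → 181 → 146 → 85  — repeats 85 (not base-16 happy)
128: 128 → 64 → 16 → 1  — reaches 1 (base-16 happy)
2084: 2084 → 84 → 41 → 85 → 50 → 13 → 169 → 181 → 146 → 85  — repeats 85 (not base-16 happy)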